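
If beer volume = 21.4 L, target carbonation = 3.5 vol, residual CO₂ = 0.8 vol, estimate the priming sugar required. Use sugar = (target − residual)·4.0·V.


sugar = (3.5 − 0.8)·4.0·21.4

231.1200 g


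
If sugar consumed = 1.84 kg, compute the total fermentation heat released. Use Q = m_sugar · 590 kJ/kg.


Q = 1.84 · 590

1085.6000 kJ


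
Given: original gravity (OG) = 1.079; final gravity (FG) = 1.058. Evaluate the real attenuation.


AA = (OG−FG)/(OG−1)·100;  RA = AA·0.8192
AA = (1.079 − 1.058)/(1.079 − 1)·100 = 26.5823
RA = 26.5823·0.8192

21.7762 %


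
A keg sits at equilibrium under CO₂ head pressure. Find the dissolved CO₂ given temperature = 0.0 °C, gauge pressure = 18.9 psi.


vols = (P + 14.695)·(0.01821 + 0.09011·e^(−0.04·T))
vols = (18.9 + 14.695)·(0.01821 + 0.09011·e^(−0.04·0.0))

3.6390 volumes


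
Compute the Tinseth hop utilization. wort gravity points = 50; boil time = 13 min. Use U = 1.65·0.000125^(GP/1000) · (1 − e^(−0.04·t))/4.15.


bigness = 1.65·0.000125^(50/1000) = 1.0528
boil_factor = (1 − e^(−0.04·13))/4.15 = 0.0977
U = 1.0528 · 0.0977

0.1029


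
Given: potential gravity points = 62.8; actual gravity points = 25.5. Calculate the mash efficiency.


efficiency = actual / potential × 100
efficiency = 25.5 / 62.8 × 100

40.6051 %


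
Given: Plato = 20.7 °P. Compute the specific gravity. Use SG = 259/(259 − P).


SG = 259/(259 − 20.7)

1.0869


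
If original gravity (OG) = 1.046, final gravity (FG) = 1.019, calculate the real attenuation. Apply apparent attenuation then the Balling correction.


AA = (OG−FG)/(OG−1)·100;  RA = AA·0.8192
AA = (1.046 − 1.019)/(1.046 − 1)·100 = 58.6957
RA = 58.6957·0.8192

48.0835 %


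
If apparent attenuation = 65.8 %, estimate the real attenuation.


RA = AA · 0.8192
RA = 65.8 · 0.8192

53.9034 %


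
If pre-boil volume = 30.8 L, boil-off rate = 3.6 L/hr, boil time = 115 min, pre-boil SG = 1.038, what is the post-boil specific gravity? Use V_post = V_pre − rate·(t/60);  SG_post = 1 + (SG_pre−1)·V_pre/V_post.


V_post = 30.8 − 3.6·(115/60) = 23.9000
SG_post = 1 + (1.038 − 1)·30.8/23.9000

1.0490


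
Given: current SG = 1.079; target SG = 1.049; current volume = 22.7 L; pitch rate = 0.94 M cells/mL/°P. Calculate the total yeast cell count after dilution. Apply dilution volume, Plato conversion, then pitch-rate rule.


V_w = V·((SG_c−1)/(SG_t−1)−1);  °P = 259 − 259/SG_t;  cells = rate·(V+V_w)·°P
V_w = 22.7·((1.079−1)/(1.049−1)−1) = 13.8980
V_final = 22.7 + 13.8980 = 36.5980
°P = 259 − 259/1.049 = 12.0982
cells = 0.94·36.5980·12.0982

416.2029 billion cells


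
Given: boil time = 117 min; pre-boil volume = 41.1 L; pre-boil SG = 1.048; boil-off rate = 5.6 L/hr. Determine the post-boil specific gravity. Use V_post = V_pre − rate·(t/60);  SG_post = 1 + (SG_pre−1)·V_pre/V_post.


V_post = 41.1 − 5.6·(117/60) = 30.1800
SG_post = 1 + (1.048 − 1)·41.1/30.1800

1.0654


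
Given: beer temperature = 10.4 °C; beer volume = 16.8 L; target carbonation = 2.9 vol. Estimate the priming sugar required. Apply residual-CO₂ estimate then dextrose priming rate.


residual = 14.695·(0.01821 + 0.09011·e^(−0.04·T));  sugar = (target − residual)·4.0·V
residual = 14.695·(0.01821 + 0.09011·e^(−0.04·10.4)) = 1.1411
sugar = (2.9 − 1.1411)·4.0·16.8

118.1966 g


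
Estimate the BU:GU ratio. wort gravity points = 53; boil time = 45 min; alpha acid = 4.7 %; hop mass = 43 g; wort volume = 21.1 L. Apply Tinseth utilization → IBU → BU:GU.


U = 1.65·0.000125^(GP/1000)·(1−e^(−0.04t))/4.15;  IBU = (α/100)·m·U·1000/V;  BU:GU = IBU/GP
U = 1.65·0.000125^(53/1000)·(1−e^(−0.04·45))/4.15 = 0.2061
IBU = (4.7/100)·43·0.2061·1000/21.1 = 19.7418
BU:GU = 19.7418/53

0.3725


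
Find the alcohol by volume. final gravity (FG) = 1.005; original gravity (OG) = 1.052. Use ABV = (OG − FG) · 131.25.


ABV = (1.052 − 1.005) · 131.25

6.1688 % ABV


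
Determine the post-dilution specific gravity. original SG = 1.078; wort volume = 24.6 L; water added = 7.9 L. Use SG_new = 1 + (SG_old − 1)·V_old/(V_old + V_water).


pts = (1.078 − 1)·1000·24.6/(24.6 + 7.9) = 59.0400
SG_new = 1 + 59.0400/1000

1.0590


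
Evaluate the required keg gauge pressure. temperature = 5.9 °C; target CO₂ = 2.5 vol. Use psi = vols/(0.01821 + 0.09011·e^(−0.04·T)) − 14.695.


psi = 2.5/(0.01821 + 0.09011·e^(−0.04·5.9)) − 14.695

13.2764 psi


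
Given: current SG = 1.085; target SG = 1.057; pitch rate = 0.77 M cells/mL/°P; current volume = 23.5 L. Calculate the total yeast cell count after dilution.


V_w = V·((SG_c−1)/(SG_t−1)−1);  °P = 259 − 259/SG_t;  cells = rate·(V+V_w)·°P
V_w = 23.5·((1.085−1)/(1.057−1)−1) = 11.5439
V_final = 23.5 + 11.5439 = 35.0439
°P = 259 − 259/1.057 = 13.9669
cells = 0.77·35.0439·13.9669

376.8793 billion cells


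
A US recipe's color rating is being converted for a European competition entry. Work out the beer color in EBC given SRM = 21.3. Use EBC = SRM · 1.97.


EBC = 21.3 · 1.97

41.9610 EBC


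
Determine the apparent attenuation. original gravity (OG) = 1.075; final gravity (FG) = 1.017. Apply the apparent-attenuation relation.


AA = (OG − FG)/(OG − 1) · 100
AA = (1.075 − 1.017)/(1.075 − 1) · 100

77.3333 %


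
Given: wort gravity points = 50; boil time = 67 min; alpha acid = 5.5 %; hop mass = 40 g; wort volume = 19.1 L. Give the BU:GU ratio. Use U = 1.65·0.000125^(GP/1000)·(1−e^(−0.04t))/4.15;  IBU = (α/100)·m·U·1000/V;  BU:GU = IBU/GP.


U = 1.65·0.000125^(50/1000)·(1−e^(−0.04·67))/4.15 = 0.2363
IBU = (5.5/100)·40·0.2363·1000/19.1 = 27.2160
BU:GU = 27.2160/50

0.5443


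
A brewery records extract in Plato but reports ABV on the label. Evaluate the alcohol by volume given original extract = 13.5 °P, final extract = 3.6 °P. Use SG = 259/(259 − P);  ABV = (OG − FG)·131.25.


OG = 259/(259 − 13.5) = 1.0550
FG = 259/(259 − 3.6) = 1.0141
ABV = (1.0550 − 1.0141)·131.25

5.3674 % ABV


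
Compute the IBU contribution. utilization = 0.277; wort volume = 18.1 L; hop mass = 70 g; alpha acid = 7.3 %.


IBU = (α/100)·mass·U·1000 / V
IBU = (7.3/100)·70·0.277·1000 / 18.1

78.2028 IBU


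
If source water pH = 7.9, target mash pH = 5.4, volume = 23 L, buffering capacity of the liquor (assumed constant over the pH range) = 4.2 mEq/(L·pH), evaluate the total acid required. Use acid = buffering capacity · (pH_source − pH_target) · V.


acid = 4.2 · (7.9 − 5.4) · 23

241.5000 mEq


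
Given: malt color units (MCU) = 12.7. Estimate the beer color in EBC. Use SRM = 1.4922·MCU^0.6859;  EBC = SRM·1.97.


SRM = 1.4922·12.7^0.6859 = 8.5295
EBC = 8.5295·1.97

16.8032 EBC


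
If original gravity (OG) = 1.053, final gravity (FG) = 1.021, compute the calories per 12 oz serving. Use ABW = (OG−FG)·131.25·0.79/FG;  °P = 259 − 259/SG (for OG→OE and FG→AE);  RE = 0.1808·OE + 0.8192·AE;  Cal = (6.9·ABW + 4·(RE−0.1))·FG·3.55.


ABW = (1.053 − 1.021)·131.25·0.79/1.021 = 3.2498
OE = 259 − 259/1.053 = 13.0361 °P
AE = 259 − 259/1.021 = 5.3271 °P
RE = 0.1808·13.0361 + 0.8192·5.3271 = 6.7209 °P
Cal = (6.9·3.2498 + 4·(6.7209−0.1))·1.021·3.55

177.2657 kcal


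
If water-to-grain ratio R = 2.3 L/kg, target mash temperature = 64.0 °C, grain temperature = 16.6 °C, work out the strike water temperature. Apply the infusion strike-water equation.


T_strike = (0.41/R)·(T_mash − T_grain) + T_mash
T_strike = (0.41/2.3)·(64.0 − 16.6) + 64.0

72.4496 °C


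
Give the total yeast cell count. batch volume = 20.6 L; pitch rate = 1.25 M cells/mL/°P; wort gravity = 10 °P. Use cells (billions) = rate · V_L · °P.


cells = 1.25 · 20.6 · 10

257.5000 billion cells


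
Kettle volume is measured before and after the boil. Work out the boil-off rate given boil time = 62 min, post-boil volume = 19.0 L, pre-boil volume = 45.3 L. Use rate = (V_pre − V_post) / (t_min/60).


rate = (45.3 − 19.0) / (62/60)

25.4516 L/hr


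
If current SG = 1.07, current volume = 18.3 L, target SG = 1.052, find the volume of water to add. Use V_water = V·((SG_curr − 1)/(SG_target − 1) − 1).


V_water = 18.3·((1.07 − 1)/(1.052 − 1) − 1)

6.3346 L


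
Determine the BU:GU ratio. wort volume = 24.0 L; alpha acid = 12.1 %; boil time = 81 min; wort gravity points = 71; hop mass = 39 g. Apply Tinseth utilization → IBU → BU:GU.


U = 1.65·0.000125^(GP/1000)·(1−e^(−0.04t))/4.15;  IBU = (α/100)·m·U·1000/V;  BU:GU = IBU/GP
U = 1.65·0.000125^(71/1000)·(1−e^(−0.04·81))/4.15 = 0.2018
IBU = (12.1/100)·39·0.2018·1000/24.0 = 39.6830
BU:GU = 39.6830/71

0.5589


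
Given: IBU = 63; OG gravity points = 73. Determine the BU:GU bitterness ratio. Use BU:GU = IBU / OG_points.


BU:GU = 63 / 73

0.8630


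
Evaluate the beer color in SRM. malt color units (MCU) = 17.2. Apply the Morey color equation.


SRM = 1.4922 · MCU^0.6859
SRM = 1.4922 · 17.2^0.6859

10.5021 SRM


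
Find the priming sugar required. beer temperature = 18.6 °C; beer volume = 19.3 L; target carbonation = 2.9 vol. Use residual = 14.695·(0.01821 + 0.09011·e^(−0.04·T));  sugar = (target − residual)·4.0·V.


residual = 14.695·(0.01821 + 0.09011·e^(−0.04·18.6)) = 0.8969
sugar = (2.9 − 0.8969)·4.0·19.3

154.6430 g


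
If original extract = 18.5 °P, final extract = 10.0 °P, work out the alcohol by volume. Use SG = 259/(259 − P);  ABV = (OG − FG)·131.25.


OG = 259/(259 − 18.5) = 1.0769
FG = 259/(259 − 10.0) = 1.0402
ABV = (1.0769 − 1.0402)·131.25

4.8251 % ABV


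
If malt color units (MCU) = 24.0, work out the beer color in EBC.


SRM = 1.4922·MCU^0.6859;  EBC = SRM·1.97
SRM = 1.4922·24.0^0.6859 = 13.1982
EBC = 13.1982·1.97

26.0004 EBC


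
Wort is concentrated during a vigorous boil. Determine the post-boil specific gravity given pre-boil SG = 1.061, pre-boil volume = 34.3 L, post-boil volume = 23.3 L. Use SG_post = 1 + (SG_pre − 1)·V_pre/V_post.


pts_pre = (1.061 − 1)·1000 = 61.0000
pts_post = 61.0000·34.3/23.3 = 89.7983
SG_post = 1 + 89.7983/1000

1.0898


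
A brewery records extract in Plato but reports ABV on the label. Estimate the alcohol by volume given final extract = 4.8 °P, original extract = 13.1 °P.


SG = 259/(259 − P);  ABV = (OG − FG)·131.25
OG = 259/(259 − 13.1) = 1.0533
FG = 259/(259 − 4.8) = 1.0189
ABV = (1.0533 − 1.0189)·131.25

4.5138 % ABV


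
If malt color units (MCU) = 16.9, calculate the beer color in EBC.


SRM = 1.4922·MCU^0.6859;  EBC = SRM·1.97
SRM = 1.4922·16.9^0.6859 = 10.3761
EBC = 10.3761·1.97

20.4409 EBC


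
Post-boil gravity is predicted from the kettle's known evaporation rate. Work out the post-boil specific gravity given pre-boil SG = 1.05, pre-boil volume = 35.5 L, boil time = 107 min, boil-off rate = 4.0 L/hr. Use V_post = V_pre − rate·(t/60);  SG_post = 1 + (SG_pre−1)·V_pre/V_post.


V_post = 35.5 − 4.0·(107/60) = 28.3667
SG_post = 1 + (1.05 − 1)·35.5/28.3667

1.0626


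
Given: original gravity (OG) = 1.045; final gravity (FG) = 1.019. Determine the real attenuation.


AA = (OG−FG)/(OG−1)·100;  RA = AA·0.8192
AA = (1.045 − 1.019)/(1.045 − 1)·100 = 57.7778
RA = 57.7778·0.8192

47.3316 %


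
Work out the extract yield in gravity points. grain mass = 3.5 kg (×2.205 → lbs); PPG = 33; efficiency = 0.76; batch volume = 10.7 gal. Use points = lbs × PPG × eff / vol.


lbs = 3.5 × 2.205 = 7.7175
points = 7.7175 × 33 × 0.76 / 10.7

18.0892 points


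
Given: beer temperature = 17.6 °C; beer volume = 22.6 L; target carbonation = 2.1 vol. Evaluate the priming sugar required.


residual = 14.695·(0.01821 + 0.09011·e^(−0.04·T));  sugar = (target − residual)·4.0·V
residual = 14.695·(0.01821 + 0.09011·e^(−0.04·17.6)) = 0.9225
sugar = (2.1 − 0.9225)·4.0·22.6

106.4431 g


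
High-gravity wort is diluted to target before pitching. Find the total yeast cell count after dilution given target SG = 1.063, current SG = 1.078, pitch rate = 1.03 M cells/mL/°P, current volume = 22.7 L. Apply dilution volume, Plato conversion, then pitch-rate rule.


V_w = V·((SG_c−1)/(SG_t−1)−1);  °P = 259 − 259/SG_t;  cells = rate·(V+V_w)·°P
V_w = 22.7·((1.078−1)/(1.063−1)−1) = 5.4048
V_final = 22.7 + 5.4048 = 28.1048
°P = 259 − 259/1.063 = 15.3500
cells = 1.03·28.1048·15.3500

444.3490 billion cells


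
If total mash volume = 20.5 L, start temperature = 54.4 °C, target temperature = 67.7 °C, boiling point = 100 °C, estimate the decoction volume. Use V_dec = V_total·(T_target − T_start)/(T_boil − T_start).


V_dec = 20.5·(67.7 − 54.4)/(100 − 54.4)

5.9792 L


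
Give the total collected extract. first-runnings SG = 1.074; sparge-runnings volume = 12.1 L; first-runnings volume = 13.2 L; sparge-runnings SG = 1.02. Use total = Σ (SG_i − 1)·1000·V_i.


first = (1.074 − 1)·1000·13.2 = 976.8000
sparge = (1.02 − 1)·1000·12.1 = 242.0000
total = 976.8000 + 242.0000

1218.8000 gravity·L


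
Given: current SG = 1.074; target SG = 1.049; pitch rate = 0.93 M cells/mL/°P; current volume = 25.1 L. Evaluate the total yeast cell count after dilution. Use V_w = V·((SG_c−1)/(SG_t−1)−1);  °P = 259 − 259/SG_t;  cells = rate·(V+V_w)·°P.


V_w = 25.1·((1.074−1)/(1.049−1)−1) = 12.8061
V_final = 25.1 + 12.8061 = 37.9061
°P = 259 − 259/1.049 = 12.0982
cells = 0.93·37.9061·12.0982

426.4937 billion cells


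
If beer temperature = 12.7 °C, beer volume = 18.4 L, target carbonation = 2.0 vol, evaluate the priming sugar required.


residual = 14.695·(0.01821 + 0.09011·e^(−0.04·T));  sugar = (target − residual)·4.0·V
residual = 14.695·(0.01821 + 0.09011·e^(−0.04·12.7)) = 1.0643
sugar = (2.0 − 1.0643)·4.0·18.4

68.8643 g


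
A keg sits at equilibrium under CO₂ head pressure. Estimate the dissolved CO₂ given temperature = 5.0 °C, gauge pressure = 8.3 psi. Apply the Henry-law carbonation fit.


vols = (P + 14.695)·(0.01821 + 0.09011·e^(−0.04·T))
vols = (8.3 + 14.695)·(0.01821 + 0.09011·e^(−0.04·5.0))

2.1152 volumes


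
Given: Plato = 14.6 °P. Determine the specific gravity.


SG = 259/(259 − P)
SG = 259/(259 − 14.6)

1.0597


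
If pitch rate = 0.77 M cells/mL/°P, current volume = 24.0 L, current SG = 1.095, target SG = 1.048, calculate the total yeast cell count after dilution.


V_w = V·((SG_c−1)/(SG_t−1)−1);  °P = 259 − 259/SG_t;  cells = rate·(V+V_w)·°P
V_w = 24.0·((1.095−1)/(1.048−1)−1) = 23.5000
V_final = 24.0 + 23.5000 = 47.5000
°P = 259 − 259/1.048 = 11.8626
cells = 0.77·47.5000·11.8626

433.8744 billion cells


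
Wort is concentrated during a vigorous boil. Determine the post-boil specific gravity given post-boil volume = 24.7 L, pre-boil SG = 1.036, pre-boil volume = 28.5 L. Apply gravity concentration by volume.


SG_post = 1 + (SG_pre − 1)·V_pre/V_post
pts_pre = (1.036 − 1)·1000 = 36.0000
pts_post = 36.0000·28.5/24.7 = 41.5385
SG_post = 1 + 41.5385/1000

1.0415


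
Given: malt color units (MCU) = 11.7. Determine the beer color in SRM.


SRM = 1.4922 · MCU^0.6859
SRM = 1.4922 · 11.7^0.6859

8.0630 SRM


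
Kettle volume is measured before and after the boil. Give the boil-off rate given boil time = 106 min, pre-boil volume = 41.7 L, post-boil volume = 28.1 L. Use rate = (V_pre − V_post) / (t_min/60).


rate = (41.7 − 28.1) / (106/60)

7.6981 L/hr


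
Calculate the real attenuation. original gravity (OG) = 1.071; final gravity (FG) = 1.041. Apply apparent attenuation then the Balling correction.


AA = (OG−FG)/(OG−1)·100;  RA = AA·0.8192
AA = (1.071 − 1.041)/(1.071 − 1)·100 = 42.2535
RA = 42.2535·0.8192

34.6141 %


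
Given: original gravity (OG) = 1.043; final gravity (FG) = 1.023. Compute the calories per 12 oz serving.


ABW = (OG−FG)·131.25·0.79/FG;  °P = 259 − 259/SG (for OG→OE and FG→AE);  RE = 0.1808·OE + 0.8192·AE;  Cal = (6.9·ABW + 4·(RE−0.1))·FG·3.55
ABW = (1.043 − 1.023)·131.25·0.79/1.023 = 2.0271
OE = 259 − 259/1.043 = 10.6779 °P
AE = 259 − 259/1.023 = 5.8231 °P
RE = 0.1808·10.6779 + 0.8192·5.8231 = 6.7008 °P
Cal = (6.9·2.0271 + 4·(6.7008−0.1))·1.023·3.55

146.6839 kcal


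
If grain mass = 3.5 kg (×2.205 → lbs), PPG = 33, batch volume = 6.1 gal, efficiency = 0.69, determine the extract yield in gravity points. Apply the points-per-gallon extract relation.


points = lbs × PPG × eff / vol
lbs = 3.5 × 2.205 = 7.7175
points = 7.7175 × 33 × 0.69 / 6.1

28.8078 points


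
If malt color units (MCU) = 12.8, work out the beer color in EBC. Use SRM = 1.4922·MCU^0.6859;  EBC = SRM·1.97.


SRM = 1.4922·12.8^0.6859 = 8.5756
EBC = 8.5756·1.97

16.8938 EBC


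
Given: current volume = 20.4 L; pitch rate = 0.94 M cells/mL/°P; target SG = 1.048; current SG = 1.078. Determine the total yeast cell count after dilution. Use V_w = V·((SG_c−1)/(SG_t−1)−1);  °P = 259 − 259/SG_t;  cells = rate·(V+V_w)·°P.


V_w = 20.4·((1.078−1)/(1.048−1)−1) = 12.7500
V_final = 20.4 + 12.7500 = 33.1500
°P = 259 − 259/1.048 = 11.8626
cells = 0.94·33.1500·11.8626

369.6503 billion cells


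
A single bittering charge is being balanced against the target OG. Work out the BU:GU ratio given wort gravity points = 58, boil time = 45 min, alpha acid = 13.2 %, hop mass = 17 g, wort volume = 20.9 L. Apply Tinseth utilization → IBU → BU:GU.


U = 1.65·0.000125^(GP/1000)·(1−e^(−0.04t))/4.15;  IBU = (α/100)·m·U·1000/V;  BU:GU = IBU/GP
U = 1.65·0.000125^(58/1000)·(1−e^(−0.04·45))/4.15 = 0.1971
IBU = (13.2/100)·17·0.1971·1000/20.9 = 21.1575
BU:GU = 21.1575/58

0.3648


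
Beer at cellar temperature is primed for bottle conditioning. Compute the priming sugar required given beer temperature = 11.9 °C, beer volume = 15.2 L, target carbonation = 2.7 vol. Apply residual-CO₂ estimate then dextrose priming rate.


residual = 14.695·(0.01821 + 0.09011·e^(−0.04·T));  sugar = (target − residual)·4.0·V
residual = 14.695·(0.01821 + 0.09011·e^(−0.04·11.9)) = 1.0903
sugar = (2.7 − 1.0903)·4.0·15.2

97.8727 g


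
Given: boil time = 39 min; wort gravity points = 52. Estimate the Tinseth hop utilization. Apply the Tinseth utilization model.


U = 1.65·0.000125^(GP/1000) · (1 − e^(−0.04·t))/4.15
bigness = 1.65·0.000125^(52/1000) = 1.0340
boil_factor = (1 − e^(−0.04·39))/4.15 = 0.1903
U = 1.0340 · 0.1903

0.1968


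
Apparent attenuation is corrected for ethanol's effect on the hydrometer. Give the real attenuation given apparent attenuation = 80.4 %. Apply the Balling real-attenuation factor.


RA = AA · 0.8192
RA = 80.4 · 0.8192

65.8637 %


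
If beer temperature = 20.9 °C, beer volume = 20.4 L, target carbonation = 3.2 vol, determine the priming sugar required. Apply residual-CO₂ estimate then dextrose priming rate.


residual = 14.695·(0.01821 + 0.09011·e^(−0.04·T));  sugar = (target − residual)·4.0·V
residual = 14.695·(0.01821 + 0.09011·e^(−0.04·20.9)) = 0.8415
sugar = (3.2 − 0.8415)·4.0·20.4

192.4500 g


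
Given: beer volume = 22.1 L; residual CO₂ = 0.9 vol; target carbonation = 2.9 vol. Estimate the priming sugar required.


sugar = (target − residual)·4.0·V
sugar = (2.9 − 0.9)·4.0·22.1

176.8000 g


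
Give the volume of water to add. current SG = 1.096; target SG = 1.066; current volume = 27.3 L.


V_water = V·((SG_curr − 1)/(SG_target − 1) − 1)
V_water = 27.3·((1.096 − 1)/(1.066 − 1) − 1)

12.4091 L


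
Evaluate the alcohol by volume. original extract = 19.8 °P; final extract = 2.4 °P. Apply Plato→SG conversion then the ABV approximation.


SG = 259/(259 − P);  ABV = (OG − FG)·131.25
OG = 259/(259 − 19.8) = 1.0828
FG = 259/(259 − 2.4) = 1.0094
ABV = (1.0828 − 1.0094)·131.25

9.6367 % ABV


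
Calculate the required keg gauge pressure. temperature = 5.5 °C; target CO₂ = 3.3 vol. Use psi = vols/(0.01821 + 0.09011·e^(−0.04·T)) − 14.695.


psi = 3.3/(0.01821 + 0.09011·e^(−0.04·5.5)) − 14.695

21.7590 psi


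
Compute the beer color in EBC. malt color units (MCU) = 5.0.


SRM = 1.4922·MCU^0.6859;  EBC = SRM·1.97
SRM = 1.4922·5.0^0.6859 = 4.5004
EBC = 4.5004·1.97

8.8658 EBC


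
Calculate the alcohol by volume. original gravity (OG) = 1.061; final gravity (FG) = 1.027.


ABV = (OG − FG) · 131.25
ABV = (1.061 − 1.027) · 131.25

4.4625 % ABV


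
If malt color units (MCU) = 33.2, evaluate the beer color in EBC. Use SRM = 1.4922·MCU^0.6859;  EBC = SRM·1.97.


SRM = 1.4922·33.2^0.6859 = 16.4883
EBC = 16.4883·1.97

32.4819 EBC


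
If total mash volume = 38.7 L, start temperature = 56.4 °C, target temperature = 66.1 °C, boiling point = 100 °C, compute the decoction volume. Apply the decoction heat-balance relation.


V_dec = V_total·(T_target − T_start)/(T_boil − T_start)
V_dec = 38.7·(66.1 − 56.4)/(100 − 56.4)

8.6099 L


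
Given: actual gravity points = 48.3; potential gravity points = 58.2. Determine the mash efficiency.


efficiency = actual / potential × 100
efficiency = 48.3 / 58.2 × 100

82.9897 %


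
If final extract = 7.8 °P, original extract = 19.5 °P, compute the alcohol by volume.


SG = 259/(259 − P);  ABV = (OG − FG)·131.25
OG = 259/(259 − 19.5) = 1.0814
FG = 259/(259 − 7.8) = 1.0311
ABV = (1.0814 − 1.0311)·131.25

6.6109 % ABV


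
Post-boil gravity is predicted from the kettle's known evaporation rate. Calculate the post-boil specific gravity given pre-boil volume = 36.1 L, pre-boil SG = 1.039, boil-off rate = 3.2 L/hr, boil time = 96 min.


V_post = V_pre − rate·(t/60);  SG_post = 1 + (SG_pre−1)·V_pre/V_post
V_post = 36.1 − 3.2·(96/60) = 30.9800
SG_post = 1 + (1.039 − 1)·36.1/30.9800

1.0454


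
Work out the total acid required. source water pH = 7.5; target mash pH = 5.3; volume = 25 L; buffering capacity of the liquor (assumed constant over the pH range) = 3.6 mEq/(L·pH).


acid = buffering capacity · (pH_source − pH_target) · V
acid = 3.6 · (7.5 − 5.3) · 25

198.0000 mEq


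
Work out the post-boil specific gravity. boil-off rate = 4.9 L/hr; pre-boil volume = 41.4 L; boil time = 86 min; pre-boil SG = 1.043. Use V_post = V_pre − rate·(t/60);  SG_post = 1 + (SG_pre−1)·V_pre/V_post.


V_post = 41.4 − 4.9·(86/60) = 34.3767
SG_post = 1 + (1.043 − 1)·41.4/34.3767

1.0518


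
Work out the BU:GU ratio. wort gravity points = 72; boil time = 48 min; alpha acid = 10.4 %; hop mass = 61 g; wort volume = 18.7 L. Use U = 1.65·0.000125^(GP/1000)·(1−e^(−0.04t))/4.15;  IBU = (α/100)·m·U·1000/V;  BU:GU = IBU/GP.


U = 1.65·0.000125^(72/1000)·(1−e^(−0.04·48))/4.15 = 0.1776
IBU = (10.4/100)·61·0.1776·1000/18.7 = 60.2676
BU:GU = 60.2676/72

0.8371


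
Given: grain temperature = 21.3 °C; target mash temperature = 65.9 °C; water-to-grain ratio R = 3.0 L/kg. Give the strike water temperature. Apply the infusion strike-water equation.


T_strike = (0.41/R)·(T_mash − T_grain) + T_mash
T_strike = (0.41/3.0)·(65.9 − 21.3) + 65.9

71.9953 °C


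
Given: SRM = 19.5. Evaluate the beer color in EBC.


EBC = SRM · 1.97
EBC = 19.5 · 1.97

38.4150 EBC


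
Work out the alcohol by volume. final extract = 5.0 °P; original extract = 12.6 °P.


SG = 259/(259 − P);  ABV = (OG − FG)·131.25
OG = 259/(259 − 12.6) = 1.0511
FG = 259/(259 − 5.0) = 1.0197
ABV = (1.0511 − 1.0197)·131.25

4.1280 % ABV


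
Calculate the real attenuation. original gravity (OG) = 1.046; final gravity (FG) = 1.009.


AA = (OG−FG)/(OG−1)·100;  RA = AA·0.8192
AA = (1.046 − 1.009)/(1.046 − 1)·100 = 80.4348
RA = 80.4348·0.8192

65.8922 %


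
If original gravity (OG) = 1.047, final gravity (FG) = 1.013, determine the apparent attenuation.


AA = (OG − FG)/(OG − 1) · 100
AA = (1.047 − 1.013)/(1.047 − 1) · 100

72.3404 %


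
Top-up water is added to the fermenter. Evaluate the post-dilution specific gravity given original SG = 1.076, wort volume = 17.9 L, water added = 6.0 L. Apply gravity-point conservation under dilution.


SG_new = 1 + (SG_old − 1)·V_old/(V_old + V_water)
pts = (1.076 − 1)·1000·17.9/(17.9 + 6.0) = 56.9205
SG_new = 1 + 56.9205/1000

1.0569


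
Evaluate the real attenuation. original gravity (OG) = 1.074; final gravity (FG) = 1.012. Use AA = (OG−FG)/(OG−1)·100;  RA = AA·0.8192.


AA = (1.074 − 1.012)/(1.074 − 1)·100 = 83.7838
RA = 83.7838·0.8192

68.6357 %


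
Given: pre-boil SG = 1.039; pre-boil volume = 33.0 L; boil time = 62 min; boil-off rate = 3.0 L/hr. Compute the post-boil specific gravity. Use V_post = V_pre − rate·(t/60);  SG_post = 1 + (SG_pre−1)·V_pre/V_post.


V_post = 33.0 − 3.0·(62/60) = 29.9000
SG_post = 1 + (1.039 − 1)·33.0/29.9000

1.0430


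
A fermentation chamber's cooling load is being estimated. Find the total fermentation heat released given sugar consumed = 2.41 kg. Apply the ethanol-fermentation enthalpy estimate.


Q = m_sugar · 590 kJ/kg
Q = 2.41 · 590

1421.9000 kJ


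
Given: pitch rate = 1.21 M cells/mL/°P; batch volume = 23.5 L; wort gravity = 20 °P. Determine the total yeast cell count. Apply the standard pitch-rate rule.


cells (billions) = rate · V_L · °P
cells = 1.21 · 23.5 · 20

568.7000 billion cells


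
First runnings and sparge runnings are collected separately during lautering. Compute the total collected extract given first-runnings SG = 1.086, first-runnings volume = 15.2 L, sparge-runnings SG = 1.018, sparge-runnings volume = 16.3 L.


total = Σ (SG_i − 1)·1000·V_i
first = (1.086 − 1)·1000·15.2 = 1307.2000
sparge = (1.018 − 1)·1000·16.3 = 293.4000
total = 1307.2000 + 293.4000

1600.6000 gravity·L


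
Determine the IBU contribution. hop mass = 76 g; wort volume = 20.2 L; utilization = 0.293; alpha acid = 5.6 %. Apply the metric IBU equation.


IBU = (α/100)·mass·U·1000 / V
IBU = (5.6/100)·76·0.293·1000 / 20.2

61.7331 IBU


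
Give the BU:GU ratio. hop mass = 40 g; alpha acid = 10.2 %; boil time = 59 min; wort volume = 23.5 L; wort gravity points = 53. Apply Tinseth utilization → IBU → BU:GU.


U = 1.65·0.000125^(GP/1000)·(1−e^(−0.04t))/4.15;  IBU = (α/100)·m·U·1000/V;  BU:GU = IBU/GP
U = 1.65·0.000125^(53/1000)·(1−e^(−0.04·59))/4.15 = 0.2236
IBU = (10.2/100)·40·0.2236·1000/23.5 = 38.8232
BU:GU = 38.8232/53

0.7325


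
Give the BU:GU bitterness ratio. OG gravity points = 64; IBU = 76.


BU:GU = IBU / OG_points
BU:GU = 76 / 64

1.1875


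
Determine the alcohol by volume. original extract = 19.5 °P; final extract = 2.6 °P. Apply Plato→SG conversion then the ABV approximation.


SG = 259/(259 − P);  ABV = (OG − FG)·131.25
OG = 259/(259 − 19.5) = 1.0814
FG = 259/(259 − 2.6) = 1.0101
ABV = (1.0814 − 1.0101)·131.25

9.3554 % ABV


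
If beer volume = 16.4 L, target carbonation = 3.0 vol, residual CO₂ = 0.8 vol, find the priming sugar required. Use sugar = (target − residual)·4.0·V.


sugar = (3.0 − 0.8)·4.0·16.4

144.3200 g


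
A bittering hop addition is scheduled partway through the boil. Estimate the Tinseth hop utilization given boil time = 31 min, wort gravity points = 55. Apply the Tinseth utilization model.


U = 1.65·0.000125^(GP/1000) · (1 − e^(−0.04·t))/4.15
bigness = 1.65·0.000125^(55/1000) = 1.0065
boil_factor = (1 − e^(−0.04·31))/4.15 = 0.1712
U = 1.0065 · 0.1712

0.1723


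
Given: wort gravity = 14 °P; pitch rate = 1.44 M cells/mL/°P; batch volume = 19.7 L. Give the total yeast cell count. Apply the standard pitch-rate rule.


cells (billions) = rate · V_L · °P
cells = 1.44 · 19.7 · 14

397.1520 billion cells


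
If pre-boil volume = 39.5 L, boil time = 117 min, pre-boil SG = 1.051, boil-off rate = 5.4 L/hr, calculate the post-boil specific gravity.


V_post = V_pre − rate·(t/60);  SG_post = 1 + (SG_pre−1)·V_pre/V_post
V_post = 39.5 − 5.4·(117/60) = 28.9700
SG_post = 1 + (1.051 − 1)·39.5/28.9700

1.0695


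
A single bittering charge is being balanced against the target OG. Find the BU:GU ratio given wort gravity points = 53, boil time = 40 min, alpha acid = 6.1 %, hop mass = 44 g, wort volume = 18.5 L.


U = 1.65·0.000125^(GP/1000)·(1−e^(−0.04t))/4.15;  IBU = (α/100)·m·U·1000/V;  BU:GU = IBU/GP
U = 1.65·0.000125^(53/1000)·(1−e^(−0.04·40))/4.15 = 0.1971
IBU = (6.1/100)·44·0.1971·1000/18.5 = 28.5918
BU:GU = 28.5918/53

0.5395


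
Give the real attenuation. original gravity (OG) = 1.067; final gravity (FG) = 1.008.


AA = (OG−FG)/(OG−1)·100;  RA = AA·0.8192
AA = (1.067 − 1.008)/(1.067 − 1)·100 = 88.0597
RA = 88.0597·0.8192

72.1385 %


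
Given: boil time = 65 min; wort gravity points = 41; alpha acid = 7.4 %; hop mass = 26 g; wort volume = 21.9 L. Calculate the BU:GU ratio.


U = 1.65·0.000125^(GP/1000)·(1−e^(−0.04t))/4.15;  IBU = (α/100)·m·U·1000/V;  BU:GU = IBU/GP
U = 1.65·0.000125^(41/1000)·(1−e^(−0.04·65))/4.15 = 0.2546
IBU = (7.4/100)·26·0.2546·1000/21.9 = 22.3693
BU:GU = 22.3693/41

0.5456


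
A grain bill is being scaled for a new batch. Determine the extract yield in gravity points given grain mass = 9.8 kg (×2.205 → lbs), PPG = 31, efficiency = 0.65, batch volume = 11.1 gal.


points = lbs × PPG × eff / vol
lbs = 9.8 × 2.205 = 21.6090
points = 21.6090 × 31 × 0.65 / 11.1

39.2271 points


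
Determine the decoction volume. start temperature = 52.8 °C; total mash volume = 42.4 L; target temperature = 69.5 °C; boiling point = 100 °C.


V_dec = V_total·(T_target − T_start)/(T_boil − T_start)
V_dec = 42.4·(69.5 − 52.8)/(100 − 52.8)

15.0017 L


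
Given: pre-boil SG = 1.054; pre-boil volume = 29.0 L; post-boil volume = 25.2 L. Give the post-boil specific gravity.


SG_post = 1 + (SG_pre − 1)·V_pre/V_post
pts_pre = (1.054 − 1)·1000 = 54.0000
pts_post = 54.0000·29.0/25.2 = 62.1429
SG_post = 1 + 62.1429/1000

1.0621


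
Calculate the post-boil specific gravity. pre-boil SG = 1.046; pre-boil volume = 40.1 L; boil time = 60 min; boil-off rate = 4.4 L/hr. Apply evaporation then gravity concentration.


V_post = V_pre − rate·(t/60);  SG_post = 1 + (SG_pre−1)·V_pre/V_post
V_post = 40.1 − 4.4·(60/60) = 35.7000
SG_post = 1 + (1.046 − 1)·40.1/35.7000

1.0517


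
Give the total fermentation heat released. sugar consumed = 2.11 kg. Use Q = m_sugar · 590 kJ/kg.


Q = 2.11 · 590

1244.9000 kJ


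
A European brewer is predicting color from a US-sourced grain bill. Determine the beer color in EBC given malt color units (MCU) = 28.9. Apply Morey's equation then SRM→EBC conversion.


SRM = 1.4922·MCU^0.6859;  EBC = SRM·1.97
SRM = 1.4922·28.9^0.6859 = 14.9919
EBC = 14.9919·1.97

29.5341 EBC


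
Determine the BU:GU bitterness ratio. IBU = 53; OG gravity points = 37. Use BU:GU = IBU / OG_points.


BU:GU = 53 / 37

1.4324


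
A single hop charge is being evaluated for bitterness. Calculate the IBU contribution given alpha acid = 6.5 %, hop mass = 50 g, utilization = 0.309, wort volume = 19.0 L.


IBU = (α/100)·mass·U·1000 / V
IBU = (6.5/100)·50·0.309·1000 / 19.0

52.8553 IBU


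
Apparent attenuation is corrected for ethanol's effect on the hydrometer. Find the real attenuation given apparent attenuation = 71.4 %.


RA = AA · 0.8192
RA = 71.4 · 0.8192

58.4909 %


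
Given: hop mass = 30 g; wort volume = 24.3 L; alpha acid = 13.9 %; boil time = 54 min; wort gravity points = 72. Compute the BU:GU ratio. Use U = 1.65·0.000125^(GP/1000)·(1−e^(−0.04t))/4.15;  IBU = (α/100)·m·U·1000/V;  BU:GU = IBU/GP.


U = 1.65·0.000125^(72/1000)·(1−e^(−0.04·54))/4.15 = 0.1842
IBU = (13.9/100)·30·0.1842·1000/24.3 = 31.6029
BU:GU = 31.6029/72

0.4389


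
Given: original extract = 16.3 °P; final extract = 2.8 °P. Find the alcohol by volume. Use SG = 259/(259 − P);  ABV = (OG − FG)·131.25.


OG = 259/(259 − 16.3) = 1.0672
FG = 259/(259 − 2.8) = 1.0109
ABV = (1.0672 − 1.0109)·131.25

7.3805 % ABV


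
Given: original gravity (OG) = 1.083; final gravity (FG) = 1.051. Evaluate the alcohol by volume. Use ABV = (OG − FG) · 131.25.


ABV = (1.083 − 1.051) · 131.25

4.2000 % ABV


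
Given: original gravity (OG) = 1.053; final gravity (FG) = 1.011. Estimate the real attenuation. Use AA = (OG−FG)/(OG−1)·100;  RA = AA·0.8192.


AA = (1.053 − 1.011)/(1.053 − 1)·100 = 79.2453
RA = 79.2453·0.8192

64.9177 %


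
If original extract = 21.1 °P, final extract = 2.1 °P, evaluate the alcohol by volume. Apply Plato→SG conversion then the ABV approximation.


SG = 259/(259 − P);  ABV = (OG − FG)·131.25
OG = 259/(259 − 21.1) = 1.0887
FG = 259/(259 − 2.1) = 1.0082
ABV = (1.0887 − 1.0082)·131.25

10.5680 % ABV


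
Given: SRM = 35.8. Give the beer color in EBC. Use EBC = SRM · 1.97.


EBC = 35.8 · 1.97

70.5260 EBC


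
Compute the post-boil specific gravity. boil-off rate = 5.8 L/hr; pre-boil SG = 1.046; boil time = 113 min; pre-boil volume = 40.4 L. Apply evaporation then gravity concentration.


V_post = V_pre − rate·(t/60);  SG_post = 1 + (SG_pre−1)·V_pre/V_post
V_post = 40.4 − 5.8·(113/60) = 29.4767
SG_post = 1 + (1.046 − 1)·40.4/29.4767

1.0630


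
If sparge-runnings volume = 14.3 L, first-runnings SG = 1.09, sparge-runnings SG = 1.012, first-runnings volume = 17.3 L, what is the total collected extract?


total = Σ (SG_i − 1)·1000·V_i
first = (1.09 − 1)·1000·17.3 = 1557.0000
sparge = (1.012 − 1)·1000·14.3 = 171.6000
total = 1557.0000 + 171.6000

1728.6000 gravity·L


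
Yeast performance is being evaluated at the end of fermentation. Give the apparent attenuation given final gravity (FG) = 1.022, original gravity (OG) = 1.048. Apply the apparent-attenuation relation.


AA = (OG − FG)/(OG − 1) · 100
AA = (1.048 − 1.022)/(1.048 − 1) · 100

54.1667 %


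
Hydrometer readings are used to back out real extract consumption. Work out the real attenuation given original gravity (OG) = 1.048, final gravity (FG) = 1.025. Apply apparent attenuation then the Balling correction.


AA = (OG−FG)/(OG−1)·100;  RA = AA·0.8192
AA = (1.048 − 1.025)/(1.048 − 1)·100 = 47.9167
RA = 47.9167·0.8192

39.2533 %


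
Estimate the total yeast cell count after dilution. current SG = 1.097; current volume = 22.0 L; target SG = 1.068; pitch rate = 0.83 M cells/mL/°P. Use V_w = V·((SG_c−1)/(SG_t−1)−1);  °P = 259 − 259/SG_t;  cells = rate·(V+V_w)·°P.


V_w = 22.0·((1.097−1)/(1.068−1)−1) = 9.3824
V_final = 22.0 + 9.3824 = 31.3824
°P = 259 − 259/1.068 = 16.4906
cells = 0.83·31.3824·16.4906

429.5374 billion cells


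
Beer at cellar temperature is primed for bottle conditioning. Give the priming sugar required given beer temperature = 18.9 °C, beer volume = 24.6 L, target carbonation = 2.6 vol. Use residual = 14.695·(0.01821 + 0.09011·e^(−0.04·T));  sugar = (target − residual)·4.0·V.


residual = 14.695·(0.01821 + 0.09011·e^(−0.04·18.9)) = 0.8893
sugar = (2.6 − 0.8893)·4.0·24.6

168.3283 g


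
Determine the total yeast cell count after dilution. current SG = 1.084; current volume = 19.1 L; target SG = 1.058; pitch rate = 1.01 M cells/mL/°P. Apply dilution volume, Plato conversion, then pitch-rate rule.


V_w = V·((SG_c−1)/(SG_t−1)−1);  °P = 259 − 259/SG_t;  cells = rate·(V+V_w)·°P
V_w = 19.1·((1.084−1)/(1.058−1)−1) = 8.5621
V_final = 19.1 + 8.5621 = 27.6621
°P = 259 − 259/1.058 = 14.1985
cells = 1.01·27.6621·14.1985

396.6871 billion cells


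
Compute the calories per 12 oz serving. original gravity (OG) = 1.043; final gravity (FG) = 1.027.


ABW = (OG−FG)·131.25·0.79/FG;  °P = 259 − 259/SG (for OG→OE and FG→AE);  RE = 0.1808·OE + 0.8192·AE;  Cal = (6.9·ABW + 4·(RE−0.1))·FG·3.55
ABW = (1.043 − 1.027)·131.25·0.79/1.027 = 1.6154
OE = 259 − 259/1.043 = 10.6779 °P
AE = 259 − 259/1.027 = 6.8092 °P
RE = 0.1808·10.6779 + 0.8192·6.8092 = 7.5086 °P
Cal = (6.9·1.6154 + 4·(7.5086−0.1))·1.027·3.55

148.6800 kcal


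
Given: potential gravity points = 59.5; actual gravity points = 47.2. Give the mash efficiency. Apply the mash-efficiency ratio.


efficiency = actual / potential × 100
efficiency = 47.2 / 59.5 × 100

79.3277 %


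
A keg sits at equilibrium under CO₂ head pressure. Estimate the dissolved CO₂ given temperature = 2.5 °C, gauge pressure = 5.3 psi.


vols = (P + 14.695)·(0.01821 + 0.09011·e^(−0.04·T))
vols = (5.3 + 14.695)·(0.01821 + 0.09011·e^(−0.04·2.5))

1.9944 volumes


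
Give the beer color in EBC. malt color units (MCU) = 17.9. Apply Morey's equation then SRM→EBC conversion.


SRM = 1.4922·MCU^0.6859;  EBC = SRM·1.97
SRM = 1.4922·17.9^0.6859 = 10.7934
EBC = 10.7934·1.97

21.2630 EBC


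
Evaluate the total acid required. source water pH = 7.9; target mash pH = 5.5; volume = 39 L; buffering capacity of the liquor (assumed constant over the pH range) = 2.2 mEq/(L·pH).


acid = buffering capacity · (pH_source − pH_target) · V
acid = 2.2 · (7.9 − 5.5) · 39

205.9200 mEq


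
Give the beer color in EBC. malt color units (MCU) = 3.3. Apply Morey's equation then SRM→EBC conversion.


SRM = 1.4922·MCU^0.6859;  EBC = SRM·1.97
SRM = 1.4922·3.3^0.6859 = 3.3844
EBC = 3.3844·1.97

6.6672 EBC


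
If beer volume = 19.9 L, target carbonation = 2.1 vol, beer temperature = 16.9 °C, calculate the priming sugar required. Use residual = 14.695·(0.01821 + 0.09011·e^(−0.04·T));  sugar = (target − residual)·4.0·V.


residual = 14.695·(0.01821 + 0.09011·e^(−0.04·16.9)) = 0.9411
sugar = (2.1 − 0.9411)·4.0·19.9

92.2461 g


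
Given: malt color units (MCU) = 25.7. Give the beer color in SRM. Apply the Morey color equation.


SRM = 1.4922 · MCU^0.6859
SRM = 1.4922 · 25.7^0.6859

13.8325 SRM


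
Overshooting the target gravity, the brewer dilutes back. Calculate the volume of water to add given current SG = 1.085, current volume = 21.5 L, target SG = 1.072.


V_water = V·((SG_curr − 1)/(SG_target − 1) − 1)
V_water = 21.5·((1.085 − 1)/(1.072 − 1) − 1)

3.8819 L


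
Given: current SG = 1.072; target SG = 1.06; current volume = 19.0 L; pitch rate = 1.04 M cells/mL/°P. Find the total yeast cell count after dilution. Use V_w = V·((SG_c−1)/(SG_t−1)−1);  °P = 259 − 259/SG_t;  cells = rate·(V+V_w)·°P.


V_w = 19.0·((1.072−1)/(1.06−1)−1) = 3.8000
V_final = 19.0 + 3.8000 = 22.8000
°P = 259 − 259/1.06 = 14.6604
cells = 1.04·22.8000·14.6604

347.6269 billion cells


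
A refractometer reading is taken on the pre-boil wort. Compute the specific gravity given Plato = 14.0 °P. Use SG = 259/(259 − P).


SG = 259/(259 − 14.0)

1.0571


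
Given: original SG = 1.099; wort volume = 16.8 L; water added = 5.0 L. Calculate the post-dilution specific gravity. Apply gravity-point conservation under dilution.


SG_new = 1 + (SG_old − 1)·V_old/(V_old + V_water)
pts = (1.099 − 1)·1000·16.8/(16.8 + 5.0) = 76.2936
SG_new = 1 + 76.2936/1000

1.0763


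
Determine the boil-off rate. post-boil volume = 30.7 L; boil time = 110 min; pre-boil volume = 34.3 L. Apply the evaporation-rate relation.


rate = (V_pre − V_post) / (t_min/60)
rate = (34.3 − 30.7) / (110/60)

1.9636 L/hr


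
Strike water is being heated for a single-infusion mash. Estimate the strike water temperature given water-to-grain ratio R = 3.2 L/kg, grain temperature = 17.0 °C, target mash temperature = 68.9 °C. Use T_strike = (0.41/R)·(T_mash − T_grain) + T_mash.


T_strike = (0.41/3.2)·(68.9 − 17.0) + 68.9

75.5497 °C
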